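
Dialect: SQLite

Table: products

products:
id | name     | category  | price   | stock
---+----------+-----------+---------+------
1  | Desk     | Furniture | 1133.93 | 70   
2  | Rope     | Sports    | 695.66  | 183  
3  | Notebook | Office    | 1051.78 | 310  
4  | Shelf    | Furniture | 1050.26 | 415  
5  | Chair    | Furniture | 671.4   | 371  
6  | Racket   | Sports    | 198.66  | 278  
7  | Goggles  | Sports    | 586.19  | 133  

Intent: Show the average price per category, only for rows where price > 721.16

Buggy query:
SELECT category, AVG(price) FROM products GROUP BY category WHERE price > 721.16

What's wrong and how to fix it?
Bug: WHERE cannot follow GROUP BY

Fix: Move the WHERE clause before GROUP BY

Corrected query:
SELECT category, AVG(price) FROM products WHERE price > 721.16 GROUP BY category

Result:
category  | AVG(price)
----------+-----------
Furniture | 1092.095  
Office    | 1051.78   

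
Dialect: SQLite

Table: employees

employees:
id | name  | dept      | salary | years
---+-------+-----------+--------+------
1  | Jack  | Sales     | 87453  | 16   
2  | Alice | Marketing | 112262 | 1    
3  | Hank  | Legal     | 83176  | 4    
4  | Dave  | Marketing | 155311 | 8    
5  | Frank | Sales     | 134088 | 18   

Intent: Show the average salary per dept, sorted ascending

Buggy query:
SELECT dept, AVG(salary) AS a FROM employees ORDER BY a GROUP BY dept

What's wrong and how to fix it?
Bug: GROUP BY must precede ORDER BY

Fix: Move ORDER BY to the end, after GROUP BY

Corrected query:
SELECT dept, AVG(salary) AS a FROM employees GROUP BY dept ORDER BY a

Result:
dept      | a       
----------+---------
Legal     | 83176   
Sales     | 110770.5
Marketing | 133786.5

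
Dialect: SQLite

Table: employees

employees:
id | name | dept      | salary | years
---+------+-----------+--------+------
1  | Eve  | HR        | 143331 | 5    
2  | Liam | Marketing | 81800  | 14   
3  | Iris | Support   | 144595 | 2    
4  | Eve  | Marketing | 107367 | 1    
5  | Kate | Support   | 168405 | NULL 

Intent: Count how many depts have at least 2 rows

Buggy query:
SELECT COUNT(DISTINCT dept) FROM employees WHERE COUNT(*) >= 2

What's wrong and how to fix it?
Bug: WHERE filters individual rows, not groups, so a group-level COUNT is invalid there

Fix: Group first with HAVING COUNT(*) >= 2, then COUNT the resulting groups

Corrected query:
SELECT COUNT(*) FROM (SELECT dept FROM employees GROUP BY dept HAVING COUNT(*) >= 2)

Result:
COUNT(*)
--------
2       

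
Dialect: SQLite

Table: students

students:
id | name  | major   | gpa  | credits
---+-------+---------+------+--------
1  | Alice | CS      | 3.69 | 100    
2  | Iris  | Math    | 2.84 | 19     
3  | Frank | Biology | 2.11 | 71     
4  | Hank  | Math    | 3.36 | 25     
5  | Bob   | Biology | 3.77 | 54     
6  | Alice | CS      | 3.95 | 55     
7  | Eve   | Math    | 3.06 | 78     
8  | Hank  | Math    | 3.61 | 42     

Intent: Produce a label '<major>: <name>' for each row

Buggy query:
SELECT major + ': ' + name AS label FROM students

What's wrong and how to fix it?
Bug: '+' is numeric addition; on text columns SQLite converts them to 0 instead of concatenating

Fix: Replace + with || to concatenate text

Corrected query:
SELECT major || ': ' || name AS label FROM students

Result:
label         
--------------
CS: Alice     
Math: Iris    
Biology: Frank
Math: Hank    
Biology: Bob  
CS: Alice     
Math: Eve     
Math: Hank    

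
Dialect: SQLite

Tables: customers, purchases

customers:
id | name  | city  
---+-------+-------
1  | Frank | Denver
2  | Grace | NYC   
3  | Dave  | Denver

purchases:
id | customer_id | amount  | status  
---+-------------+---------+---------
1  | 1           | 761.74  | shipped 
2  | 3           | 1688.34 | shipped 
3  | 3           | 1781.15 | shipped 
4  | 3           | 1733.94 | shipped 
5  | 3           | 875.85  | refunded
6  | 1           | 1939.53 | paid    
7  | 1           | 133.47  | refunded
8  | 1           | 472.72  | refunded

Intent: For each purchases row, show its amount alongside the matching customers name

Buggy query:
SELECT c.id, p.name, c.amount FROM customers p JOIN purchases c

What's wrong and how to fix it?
Bug: Missing join condition: each purchases row is matched to all customers rows instead of just its own

Fix: Specify the join condition linking the foreign key to the parent id

Corrected query:
SELECT c.id, p.name, c.amount FROM customers p JOIN purchases c ON c.customer_id = p.id

Result:
id | name  | amount 
---+-------+--------
1  | Frank | 761.74 
2  | Dave  | 1688.34
3  | Dave  | 1781.15
4  | Dave  | 1733.94
5  | Dave  | 875.85 
6  | Frank | 1939.53
7  | Frank | 133.47 
8  | Frank | 472.72 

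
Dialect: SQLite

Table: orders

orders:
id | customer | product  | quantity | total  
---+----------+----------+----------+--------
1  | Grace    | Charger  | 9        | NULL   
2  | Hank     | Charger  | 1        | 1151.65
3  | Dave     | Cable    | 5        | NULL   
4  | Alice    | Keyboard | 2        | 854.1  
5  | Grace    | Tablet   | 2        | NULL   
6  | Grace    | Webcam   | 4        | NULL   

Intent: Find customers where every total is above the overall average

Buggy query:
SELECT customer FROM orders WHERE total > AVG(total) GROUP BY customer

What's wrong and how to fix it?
Bug: WHERE evaluates per row before aggregation, so AVG() is unavailable

Fix: Use a subquery for AVG and a HAVING MIN(...) filter so the condition holds for every row in the group

Corrected query:
SELECT customer FROM orders GROUP BY customer HAVING MIN(total) > (SELECT AVG(total) FROM orders)

Result:
customer
--------
Hank    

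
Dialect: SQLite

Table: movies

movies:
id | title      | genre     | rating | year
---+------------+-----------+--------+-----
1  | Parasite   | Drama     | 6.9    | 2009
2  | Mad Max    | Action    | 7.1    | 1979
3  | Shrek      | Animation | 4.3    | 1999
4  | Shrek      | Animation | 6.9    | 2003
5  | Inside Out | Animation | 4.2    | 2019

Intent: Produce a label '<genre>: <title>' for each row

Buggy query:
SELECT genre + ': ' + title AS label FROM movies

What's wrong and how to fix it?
Bug: SQLite uses || for string concatenation; + coerces text to numbers (yielding 0)

Fix: Replace + with || to concatenate text

Corrected query:
SELECT genre || ': ' || title AS label FROM movies

Result:
label                
---------------------
Drama: Parasite      
Action: Mad Max      
Animation: Shrek     
Animation: Shrek     
Animation: Inside Out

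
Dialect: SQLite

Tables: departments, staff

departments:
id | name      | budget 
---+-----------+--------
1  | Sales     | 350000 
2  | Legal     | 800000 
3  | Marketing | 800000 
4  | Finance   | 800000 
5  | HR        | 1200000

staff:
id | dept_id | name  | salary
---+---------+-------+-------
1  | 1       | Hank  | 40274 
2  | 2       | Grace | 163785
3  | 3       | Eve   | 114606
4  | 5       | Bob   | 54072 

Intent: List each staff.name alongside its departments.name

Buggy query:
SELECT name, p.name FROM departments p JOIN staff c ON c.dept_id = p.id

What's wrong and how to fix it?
Bug: 'name' exists in both joined tables, so the database can't tell which one is meant

Fix: Prefix ambiguous columns with the table alias

Corrected query:
SELECT c.name, p.name FROM departments p JOIN staff c ON c.dept_id = p.id

Result:
name  | name     
------+----------
Hank  | Sales    
Grace | Legal    
Eve   | Marketing
Bob   | HR       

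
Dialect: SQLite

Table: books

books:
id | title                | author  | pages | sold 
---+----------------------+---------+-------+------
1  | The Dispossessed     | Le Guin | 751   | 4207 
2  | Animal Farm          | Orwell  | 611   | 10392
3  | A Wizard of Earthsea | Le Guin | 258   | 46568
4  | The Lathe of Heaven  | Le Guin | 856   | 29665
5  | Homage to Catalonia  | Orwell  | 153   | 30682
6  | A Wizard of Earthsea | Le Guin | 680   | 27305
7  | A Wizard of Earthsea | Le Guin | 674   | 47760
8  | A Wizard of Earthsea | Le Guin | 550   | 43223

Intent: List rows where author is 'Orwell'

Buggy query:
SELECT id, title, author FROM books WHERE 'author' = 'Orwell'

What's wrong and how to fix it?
Bug: 'author' in single quotes is a string literal, not the column; the comparison is literal-vs-literal and never true

Fix: Reference the column as author without single quotes

Corrected query:
SELECT id, title, author FROM books WHERE author = 'Orwell'

Result:
id | title               | author
---+---------------------+-------
2  | Animal Farm         | Orwell
5  | Homage to Catalonia | Orwell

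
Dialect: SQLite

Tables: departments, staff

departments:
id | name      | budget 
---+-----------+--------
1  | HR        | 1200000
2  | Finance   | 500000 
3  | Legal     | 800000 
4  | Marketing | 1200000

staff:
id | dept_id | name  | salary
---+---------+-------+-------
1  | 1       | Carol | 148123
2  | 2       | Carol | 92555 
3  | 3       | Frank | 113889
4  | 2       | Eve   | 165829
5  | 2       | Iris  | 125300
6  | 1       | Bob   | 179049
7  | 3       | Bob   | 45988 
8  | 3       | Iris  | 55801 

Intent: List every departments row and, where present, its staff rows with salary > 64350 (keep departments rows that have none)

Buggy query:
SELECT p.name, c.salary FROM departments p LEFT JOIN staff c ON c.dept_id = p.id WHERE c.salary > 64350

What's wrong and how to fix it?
Bug: A WHERE condition on the right-hand table after LEFT JOIN drops unmatched parents

Fix: Move the right-table condition into the ON clause so unmatched parents are kept

Corrected query:
SELECT p.name, c.salary FROM departments p LEFT JOIN staff c ON c.dept_id = p.id AND c.salary > 64350

Result:
name      | salary
----------+-------
HR        | 148123
HR        | 179049
Finance   | 92555 
Finance   | 125300
Finance   | 165829
Legal     | 113889
Marketing | NULL  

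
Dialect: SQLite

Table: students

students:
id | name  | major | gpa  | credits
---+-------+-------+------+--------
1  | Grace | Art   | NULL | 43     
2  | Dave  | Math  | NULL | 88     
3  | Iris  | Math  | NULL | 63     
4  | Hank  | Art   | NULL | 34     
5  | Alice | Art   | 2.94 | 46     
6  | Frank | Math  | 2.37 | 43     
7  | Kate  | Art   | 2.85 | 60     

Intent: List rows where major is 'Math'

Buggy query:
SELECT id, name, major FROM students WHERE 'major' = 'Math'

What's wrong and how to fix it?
Bug: Single quotes denote string literals in SQL; the column name is being compared as a constant string

Fix: Remove the quotes around the column name (or use double quotes for an identifier)

Corrected query:
SELECT id, name, major FROM students WHERE major = 'Math'

Result:
id | name  | major
---+-------+------
2  | Dave  | Math 
3  | Iris  | Math 
6  | Frank | Math 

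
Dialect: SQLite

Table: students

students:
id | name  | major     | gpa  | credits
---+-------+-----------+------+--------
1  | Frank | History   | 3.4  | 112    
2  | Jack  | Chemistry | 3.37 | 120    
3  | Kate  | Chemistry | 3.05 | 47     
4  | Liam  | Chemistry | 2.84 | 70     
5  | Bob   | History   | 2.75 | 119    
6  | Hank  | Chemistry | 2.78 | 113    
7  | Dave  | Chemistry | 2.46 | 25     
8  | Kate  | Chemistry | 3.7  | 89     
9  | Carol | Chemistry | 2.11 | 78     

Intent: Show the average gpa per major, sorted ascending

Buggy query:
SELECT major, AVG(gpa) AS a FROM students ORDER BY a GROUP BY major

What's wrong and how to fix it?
Bug: GROUP BY must precede ORDER BY

Fix: Reorder: SELECT … FROM … GROUP BY … ORDER BY …

Corrected query:
SELECT major, AVG(gpa) AS a FROM students GROUP BY major ORDER BY a

Result:
major     | a       
----------+---------
Chemistry | 2.901429
History   | 3.075   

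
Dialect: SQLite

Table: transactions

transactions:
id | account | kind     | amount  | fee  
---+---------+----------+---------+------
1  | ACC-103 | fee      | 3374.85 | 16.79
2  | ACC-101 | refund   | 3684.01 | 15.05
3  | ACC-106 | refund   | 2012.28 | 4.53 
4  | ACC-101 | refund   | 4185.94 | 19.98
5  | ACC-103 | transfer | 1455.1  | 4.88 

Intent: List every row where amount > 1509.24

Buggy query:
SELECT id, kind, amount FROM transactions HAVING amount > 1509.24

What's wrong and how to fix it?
Bug: This is a non-aggregate query (no GROUP BY, no aggregates), so in SQLite the HAVING clause is invalid here; a row-level condition belongs in WHERE

Fix: Use WHERE for row-level filtering

Corrected query:
SELECT id, kind, amount FROM transactions WHERE amount > 1509.24

Result:
id | kind   | amount 
---+--------+--------
1  | fee    | 3374.85
2  | refund | 3684.01
3  | refund | 2012.28
4  | refund | 4185.94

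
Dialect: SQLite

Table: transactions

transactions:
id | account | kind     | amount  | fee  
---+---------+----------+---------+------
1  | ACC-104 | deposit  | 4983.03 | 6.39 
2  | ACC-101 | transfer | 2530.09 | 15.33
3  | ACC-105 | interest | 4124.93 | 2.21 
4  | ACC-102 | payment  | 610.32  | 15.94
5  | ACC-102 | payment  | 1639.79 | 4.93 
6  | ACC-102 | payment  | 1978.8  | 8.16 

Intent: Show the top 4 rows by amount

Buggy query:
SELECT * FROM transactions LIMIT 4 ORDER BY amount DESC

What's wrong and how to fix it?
Bug: LIMIT must come after ORDER BY

Fix: Sort with ORDER BY, then apply LIMIT

Corrected query:
SELECT * FROM transactions ORDER BY amount DESC LIMIT 4

Result:
id | account | kind     | amount  | fee  
---+---------+----------+---------+------
1  | ACC-104 | deposit  | 4983.03 | 6.39 
3  | ACC-105 | interest | 4124.93 | 2.21 
2  | ACC-101 | transfer | 2530.09 | 15.33
6  | ACC-102 | payment  | 1978.8  | 8.16 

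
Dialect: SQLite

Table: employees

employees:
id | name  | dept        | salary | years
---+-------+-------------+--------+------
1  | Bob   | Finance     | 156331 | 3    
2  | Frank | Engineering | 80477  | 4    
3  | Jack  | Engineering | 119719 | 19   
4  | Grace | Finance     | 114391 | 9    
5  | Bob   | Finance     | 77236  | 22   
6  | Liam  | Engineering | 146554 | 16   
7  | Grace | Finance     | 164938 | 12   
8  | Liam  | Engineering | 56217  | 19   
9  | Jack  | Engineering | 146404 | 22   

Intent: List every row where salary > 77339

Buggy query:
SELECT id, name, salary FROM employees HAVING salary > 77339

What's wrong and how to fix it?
Bug: HAVING filters the output of aggregation, but this query has no GROUP BY and no aggregate functions, so SQLite rejects it (HAVING clause on a non-aggregate query); the condition here is per row

Fix: Use WHERE for row-level filtering

Corrected query:
SELECT id, name, salary FROM employees WHERE salary > 77339

Result:
id | name  | salary
---+-------+-------
1  | Bob   | 156331
2  | Frank | 80477 
3  | Jack  | 119719
4  | Grace | 114391
6  | Liam  | 146554
7  | Grace | 164938
9  | Jack  | 146404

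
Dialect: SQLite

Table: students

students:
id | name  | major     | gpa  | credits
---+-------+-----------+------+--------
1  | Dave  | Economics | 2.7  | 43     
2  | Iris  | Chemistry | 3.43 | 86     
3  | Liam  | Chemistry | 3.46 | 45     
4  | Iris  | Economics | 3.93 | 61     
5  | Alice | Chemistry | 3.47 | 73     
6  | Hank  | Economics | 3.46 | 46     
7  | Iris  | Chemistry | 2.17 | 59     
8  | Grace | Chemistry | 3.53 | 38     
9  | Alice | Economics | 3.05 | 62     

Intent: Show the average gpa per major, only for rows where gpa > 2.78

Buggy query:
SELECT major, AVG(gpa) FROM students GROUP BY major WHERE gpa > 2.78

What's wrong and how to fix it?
Bug: Row-level WHERE must come before GROUP BY in the clause order

Fix: Place WHERE between FROM and GROUP BY

Corrected query:
SELECT major, AVG(gpa) FROM students WHERE gpa > 2.78 GROUP BY major

Result:
major     | AVG(gpa)
----------+---------
Chemistry | 3.4725  
Economics | 3.48    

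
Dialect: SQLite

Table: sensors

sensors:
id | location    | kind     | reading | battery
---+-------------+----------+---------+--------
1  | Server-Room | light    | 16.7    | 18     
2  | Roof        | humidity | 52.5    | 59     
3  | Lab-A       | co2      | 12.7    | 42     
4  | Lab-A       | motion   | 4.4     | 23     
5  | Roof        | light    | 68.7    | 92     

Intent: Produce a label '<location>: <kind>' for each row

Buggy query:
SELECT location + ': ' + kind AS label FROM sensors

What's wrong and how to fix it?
Bug: SQLite uses || for string concatenation; + coerces text to numbers (yielding 0)

Fix: Use the || operator for string concatenation

Corrected query:
SELECT location || ': ' || kind AS label FROM sensors

Result:
label             
------------------
Server-Room: light
Roof: humidity    
Lab-A: co2        
Lab-A: motion     
Roof: light       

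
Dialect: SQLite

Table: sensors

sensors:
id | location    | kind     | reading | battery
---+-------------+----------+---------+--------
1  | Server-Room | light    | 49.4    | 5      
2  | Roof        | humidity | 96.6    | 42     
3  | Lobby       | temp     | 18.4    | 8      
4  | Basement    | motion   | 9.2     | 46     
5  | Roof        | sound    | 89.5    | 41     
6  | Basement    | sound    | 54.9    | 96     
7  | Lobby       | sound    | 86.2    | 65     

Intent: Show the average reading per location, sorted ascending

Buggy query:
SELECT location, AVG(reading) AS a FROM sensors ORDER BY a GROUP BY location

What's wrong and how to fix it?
Bug: ORDER BY appears before GROUP BY; SQL clause order requires GROUP BY first

Fix: Reorder: SELECT … FROM … GROUP BY … ORDER BY …

Corrected query:
SELECT location, AVG(reading) AS a FROM sensors GROUP BY location ORDER BY a

Result:
location    | a    
------------+------
Basement    | 32.05
Server-Room | 49.4 
Lobby       | 52.3 
Roof        | 93.05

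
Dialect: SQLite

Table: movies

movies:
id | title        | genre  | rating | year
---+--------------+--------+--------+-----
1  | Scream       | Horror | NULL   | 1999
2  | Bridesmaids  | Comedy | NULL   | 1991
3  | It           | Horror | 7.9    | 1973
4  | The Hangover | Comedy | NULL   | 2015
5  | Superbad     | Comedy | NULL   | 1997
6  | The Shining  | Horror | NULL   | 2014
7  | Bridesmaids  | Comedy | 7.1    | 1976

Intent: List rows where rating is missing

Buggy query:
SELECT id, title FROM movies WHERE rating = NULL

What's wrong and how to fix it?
Bug: '= NULL' is always unknown in SQL three-valued logic, so no rows match

Fix: Replace '= NULL' with 'IS NULL'

Corrected query:
SELECT id, title FROM movies WHERE rating IS NULL

Result:
id | title       
---+-------------
1  | Scream      
2  | Bridesmaids 
4  | The Hangover
5  | Superbad    
6  | The Shining 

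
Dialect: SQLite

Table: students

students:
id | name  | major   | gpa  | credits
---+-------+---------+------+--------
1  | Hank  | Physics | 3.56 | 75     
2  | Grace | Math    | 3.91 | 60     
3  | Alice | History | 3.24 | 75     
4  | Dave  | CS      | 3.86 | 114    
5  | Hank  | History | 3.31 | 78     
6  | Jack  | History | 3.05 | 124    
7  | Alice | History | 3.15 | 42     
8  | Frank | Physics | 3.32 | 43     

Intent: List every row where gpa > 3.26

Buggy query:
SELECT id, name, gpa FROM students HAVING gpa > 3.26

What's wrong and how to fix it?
Bug: This is a non-aggregate query (no GROUP BY, no aggregates), so in SQLite the HAVING clause is invalid here; a row-level condition belongs in WHERE

Fix: Replace HAVING with WHERE since the condition applies to individual rows

Corrected query:
SELECT id, name, gpa FROM students WHERE gpa > 3.26

Result:
id | name  | gpa 
---+-------+-----
1  | Hank  | 3.56
2  | Grace | 3.91
4  | Dave  | 3.86
5  | Hank  | 3.31
8  | Frank | 3.32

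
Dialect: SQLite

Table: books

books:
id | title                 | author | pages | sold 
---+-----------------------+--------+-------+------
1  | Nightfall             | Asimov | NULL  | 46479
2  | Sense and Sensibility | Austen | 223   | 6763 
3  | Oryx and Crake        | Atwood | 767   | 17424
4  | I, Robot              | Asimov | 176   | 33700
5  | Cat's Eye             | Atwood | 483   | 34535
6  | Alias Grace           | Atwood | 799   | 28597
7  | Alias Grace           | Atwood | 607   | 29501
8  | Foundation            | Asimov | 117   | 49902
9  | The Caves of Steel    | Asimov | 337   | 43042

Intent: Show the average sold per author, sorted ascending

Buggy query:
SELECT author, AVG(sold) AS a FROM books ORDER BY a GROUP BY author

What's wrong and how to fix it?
Bug: ORDER BY appears before GROUP BY; SQL clause order requires GROUP BY first

Fix: Reorder: SELECT … FROM … GROUP BY … ORDER BY …

Corrected query:
SELECT author, AVG(sold) AS a FROM books GROUP BY author ORDER BY a

Result:
author | a       
-------+---------
Austen | 6763    
Atwood | 27514.25
Asimov | 43280.75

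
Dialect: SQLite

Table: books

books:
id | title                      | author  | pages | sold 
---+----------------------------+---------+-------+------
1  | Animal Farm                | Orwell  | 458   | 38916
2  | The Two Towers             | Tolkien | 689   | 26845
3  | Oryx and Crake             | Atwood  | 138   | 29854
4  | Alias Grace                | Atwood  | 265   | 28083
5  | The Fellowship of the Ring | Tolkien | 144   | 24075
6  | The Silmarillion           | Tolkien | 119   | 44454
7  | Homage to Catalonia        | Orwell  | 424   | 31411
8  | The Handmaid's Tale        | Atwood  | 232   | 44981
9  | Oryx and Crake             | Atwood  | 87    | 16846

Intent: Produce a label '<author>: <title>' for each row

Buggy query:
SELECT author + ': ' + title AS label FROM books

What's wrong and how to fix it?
Bug: SQLite uses || for string concatenation; + coerces text to numbers (yielding 0)

Fix: Use the || operator for string concatenation

Corrected query:
SELECT author || ': ' || title AS label FROM books

Result:
label                              
-----------------------------------
Orwell: Animal Farm                
Tolkien: The Two Towers            
Atwood: Oryx and Crake             
Atwood: Alias Grace                
Tolkien: The Fellowship of the Ring
Tolkien: The Silmarillion          
Orwell: Homage to Catalonia        
Atwood: The Handmaid's Tale        
Atwood: Oryx and Crake             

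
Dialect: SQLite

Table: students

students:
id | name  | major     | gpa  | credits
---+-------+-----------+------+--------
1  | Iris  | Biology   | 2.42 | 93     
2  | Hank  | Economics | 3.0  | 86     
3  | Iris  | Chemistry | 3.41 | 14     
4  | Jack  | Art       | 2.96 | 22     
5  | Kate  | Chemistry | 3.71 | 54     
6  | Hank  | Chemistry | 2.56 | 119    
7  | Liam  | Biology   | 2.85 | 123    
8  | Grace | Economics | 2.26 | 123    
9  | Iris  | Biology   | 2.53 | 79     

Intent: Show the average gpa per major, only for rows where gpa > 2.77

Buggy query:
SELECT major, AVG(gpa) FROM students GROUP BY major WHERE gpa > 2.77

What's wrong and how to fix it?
Bug: Row-level WHERE must come before GROUP BY in the clause order

Fix: Move the WHERE clause before GROUP BY

Corrected query:
SELECT major, AVG(gpa) FROM students WHERE gpa > 2.77 GROUP BY major

Result:
major     | AVG(gpa)
----------+---------
Art       | 2.96    
Biology   | 2.85    
Chemistry | 3.56    
Economics | 3       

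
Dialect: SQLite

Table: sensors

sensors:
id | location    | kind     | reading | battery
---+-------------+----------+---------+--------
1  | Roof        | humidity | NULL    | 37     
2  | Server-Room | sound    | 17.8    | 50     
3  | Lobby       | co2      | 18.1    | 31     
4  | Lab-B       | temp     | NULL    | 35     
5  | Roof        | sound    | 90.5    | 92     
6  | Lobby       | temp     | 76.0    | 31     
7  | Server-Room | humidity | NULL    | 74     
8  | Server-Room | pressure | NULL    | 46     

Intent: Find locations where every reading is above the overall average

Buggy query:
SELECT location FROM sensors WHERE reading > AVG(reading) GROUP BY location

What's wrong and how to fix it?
Bug: AVG() is an aggregate; it can't sit directly in WHERE

Fix: Compute the overall average in a scalar subquery and compare each group's MIN against it in HAVING

Corrected query:
SELECT location FROM sensors GROUP BY location HAVING MIN(reading) > (SELECT AVG(reading) FROM sensors)

Result:
location
--------
Roof    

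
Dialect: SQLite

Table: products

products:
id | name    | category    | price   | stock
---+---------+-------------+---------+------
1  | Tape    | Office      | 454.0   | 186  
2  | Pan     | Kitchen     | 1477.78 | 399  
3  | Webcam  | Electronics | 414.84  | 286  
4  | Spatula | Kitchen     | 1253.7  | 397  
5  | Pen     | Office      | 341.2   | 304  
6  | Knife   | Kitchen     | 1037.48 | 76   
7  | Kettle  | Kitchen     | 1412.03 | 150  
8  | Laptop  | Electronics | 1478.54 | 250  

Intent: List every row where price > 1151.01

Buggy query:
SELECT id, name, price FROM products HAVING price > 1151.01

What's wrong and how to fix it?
Bug: HAVING filters the output of aggregation, but this query has no GROUP BY and no aggregate functions, so SQLite rejects it (HAVING clause on a non-aggregate query); the condition here is per row

Fix: Replace HAVING with WHERE since the condition applies to individual rows

Corrected query:
SELECT id, name, price FROM products WHERE price > 1151.01

Result:
id | name    | price  
---+---------+--------
2  | Pan     | 1477.78
4  | Spatula | 1253.7 
7  | Kettle  | 1412.03
8  | Laptop  | 1478.54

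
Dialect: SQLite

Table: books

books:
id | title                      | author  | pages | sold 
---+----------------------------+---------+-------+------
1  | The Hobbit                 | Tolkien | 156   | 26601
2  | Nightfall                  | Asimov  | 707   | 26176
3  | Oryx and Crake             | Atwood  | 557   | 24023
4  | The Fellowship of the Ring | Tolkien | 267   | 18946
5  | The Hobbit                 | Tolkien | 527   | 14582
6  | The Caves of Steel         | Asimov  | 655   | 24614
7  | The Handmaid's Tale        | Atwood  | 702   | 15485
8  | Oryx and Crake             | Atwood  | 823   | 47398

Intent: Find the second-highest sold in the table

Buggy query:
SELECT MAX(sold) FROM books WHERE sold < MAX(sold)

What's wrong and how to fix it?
Bug: The inner MAX is an aggregate inside WHERE, which is not allowed

Fix: Put the inner MAX in a scalar subquery

Corrected query:
SELECT MAX(sold) FROM books WHERE sold < (SELECT MAX(sold) FROM books)

Result:
MAX(sold)
---------
26601    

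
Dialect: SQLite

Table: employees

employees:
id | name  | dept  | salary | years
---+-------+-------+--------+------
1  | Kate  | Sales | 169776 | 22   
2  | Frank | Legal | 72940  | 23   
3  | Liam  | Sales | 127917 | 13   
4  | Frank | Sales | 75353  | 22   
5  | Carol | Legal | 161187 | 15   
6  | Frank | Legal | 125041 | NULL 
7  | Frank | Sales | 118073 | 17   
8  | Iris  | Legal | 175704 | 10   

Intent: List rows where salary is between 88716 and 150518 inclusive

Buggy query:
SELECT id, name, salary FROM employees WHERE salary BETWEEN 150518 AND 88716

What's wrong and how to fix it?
Bug: The bounds are reversed; BETWEEN a AND b requires a <= b to match anything

Fix: Write BETWEEN 88716 AND 150518

Corrected query:
SELECT id, name, salary FROM employees WHERE salary BETWEEN 88716 AND 150518

Result:
id | name  | salary
---+-------+-------
3  | Liam  | 127917
6  | Frank | 125041
7  | Frank | 118073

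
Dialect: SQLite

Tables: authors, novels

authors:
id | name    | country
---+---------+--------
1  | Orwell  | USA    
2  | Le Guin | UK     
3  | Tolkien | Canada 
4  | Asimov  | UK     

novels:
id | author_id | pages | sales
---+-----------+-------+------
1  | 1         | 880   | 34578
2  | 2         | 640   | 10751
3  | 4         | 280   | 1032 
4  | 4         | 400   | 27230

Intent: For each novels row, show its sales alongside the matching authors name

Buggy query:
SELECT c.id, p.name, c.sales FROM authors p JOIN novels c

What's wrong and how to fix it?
Bug: JOIN with no ON clause produces a cartesian product; every novels row pairs with every authors row

Fix: Add ON c.author_id = p.id to the JOIN

Corrected query:
SELECT c.id, p.name, c.sales FROM authors p JOIN novels c ON c.author_id = p.id

Result:
id | name    | sales
---+---------+------
1  | Orwell  | 34578
2  | Le Guin | 10751
3  | Asimov  | 1032 
4  | Asimov  | 27230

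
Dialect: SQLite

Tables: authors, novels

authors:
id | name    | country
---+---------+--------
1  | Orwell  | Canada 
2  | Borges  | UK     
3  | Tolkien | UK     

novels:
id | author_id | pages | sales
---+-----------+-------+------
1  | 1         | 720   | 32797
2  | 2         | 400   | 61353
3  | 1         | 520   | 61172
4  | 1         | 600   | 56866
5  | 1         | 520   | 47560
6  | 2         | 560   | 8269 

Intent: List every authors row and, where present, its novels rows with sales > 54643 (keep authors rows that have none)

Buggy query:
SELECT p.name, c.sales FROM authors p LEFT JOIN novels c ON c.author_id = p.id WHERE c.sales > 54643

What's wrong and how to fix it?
Bug: Filtering c.sales in WHERE discards the NULL rows produced by LEFT JOIN, turning it into an inner join

Fix: Put 'c.sales > 54643' in the JOIN's ON clause instead of WHERE

Corrected query:
SELECT p.name, c.sales FROM authors p LEFT JOIN novels c ON c.author_id = p.id AND c.sales > 54643

Result:
name    | sales
--------+------
Orwell  | 56866
Orwell  | 61172
Borges  | 61353
Tolkien | NULL 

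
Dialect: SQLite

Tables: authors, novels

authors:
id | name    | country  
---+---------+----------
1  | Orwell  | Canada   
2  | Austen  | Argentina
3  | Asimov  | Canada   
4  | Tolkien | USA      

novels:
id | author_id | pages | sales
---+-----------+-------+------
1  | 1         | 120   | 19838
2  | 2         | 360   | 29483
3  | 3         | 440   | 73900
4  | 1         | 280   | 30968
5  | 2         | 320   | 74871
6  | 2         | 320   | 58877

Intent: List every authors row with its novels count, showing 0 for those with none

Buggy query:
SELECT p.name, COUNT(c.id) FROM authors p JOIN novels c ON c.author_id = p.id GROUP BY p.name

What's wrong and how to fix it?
Bug: INNER JOIN drops authors rows that have no matching novels rows

Fix: Use LEFT JOIN so parents without children still appear (COUNT(c.id) gives 0)

Corrected query:
SELECT p.name, COUNT(c.id) FROM authors p LEFT JOIN novels c ON c.author_id = p.id GROUP BY p.name

Result:
name    | COUNT(c.id)
--------+------------
Asimov  | 1          
Austen  | 3          
Orwell  | 2          
Tolkien | 0          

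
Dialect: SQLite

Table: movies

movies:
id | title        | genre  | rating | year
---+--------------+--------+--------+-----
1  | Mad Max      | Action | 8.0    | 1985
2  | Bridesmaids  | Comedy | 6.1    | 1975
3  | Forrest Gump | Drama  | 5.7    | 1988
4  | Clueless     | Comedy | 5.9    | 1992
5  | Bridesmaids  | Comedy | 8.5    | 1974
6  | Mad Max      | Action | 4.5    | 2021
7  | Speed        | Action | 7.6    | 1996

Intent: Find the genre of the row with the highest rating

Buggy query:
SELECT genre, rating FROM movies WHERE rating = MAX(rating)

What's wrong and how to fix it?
Bug: WHERE is evaluated per row; an aggregate over the whole table isn't defined there

Fix: Use a subquery: WHERE rating = (SELECT MAX(rating) FROM movies)

Corrected query:
SELECT genre, rating FROM movies WHERE rating = (SELECT MAX(rating) FROM movies)

Result:
genre  | rating
-------+-------
Comedy | 8.5   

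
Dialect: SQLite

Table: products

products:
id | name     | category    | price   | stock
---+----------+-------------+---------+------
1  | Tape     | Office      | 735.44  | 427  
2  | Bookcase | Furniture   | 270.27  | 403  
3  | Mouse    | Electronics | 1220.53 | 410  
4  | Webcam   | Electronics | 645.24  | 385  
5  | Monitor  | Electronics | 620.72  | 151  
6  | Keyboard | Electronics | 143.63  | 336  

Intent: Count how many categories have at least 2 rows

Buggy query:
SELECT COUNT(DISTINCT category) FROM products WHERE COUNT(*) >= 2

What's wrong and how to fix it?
Bug: WHERE filters individual rows, not groups, so a group-level COUNT is invalid there

Fix: Use a subquery that GROUPs and filters with HAVING, then count its rows

Corrected query:
SELECT COUNT(*) FROM (SELECT category FROM products GROUP BY category HAVING COUNT(*) >= 2)

Result:
COUNT(*)
--------
1       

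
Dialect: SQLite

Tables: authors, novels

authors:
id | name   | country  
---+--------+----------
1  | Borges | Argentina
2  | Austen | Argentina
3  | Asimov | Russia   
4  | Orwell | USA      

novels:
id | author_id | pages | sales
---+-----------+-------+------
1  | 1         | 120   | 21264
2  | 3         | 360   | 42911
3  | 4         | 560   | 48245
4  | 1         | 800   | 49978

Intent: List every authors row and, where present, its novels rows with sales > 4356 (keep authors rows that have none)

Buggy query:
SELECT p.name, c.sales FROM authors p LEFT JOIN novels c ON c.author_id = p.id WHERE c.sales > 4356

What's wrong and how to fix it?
Bug: A WHERE condition on the right-hand table after LEFT JOIN drops unmatched parents

Fix: Put 'c.sales > 4356' in the JOIN's ON clause instead of WHERE

Corrected query:
SELECT p.name, c.sales FROM authors p LEFT JOIN novels c ON c.author_id = p.id AND c.sales > 4356

Result:
name   | sales
-------+------
Borges | 21264
Borges | 49978
Austen | NULL 
Asimov | 42911
Orwell | 48245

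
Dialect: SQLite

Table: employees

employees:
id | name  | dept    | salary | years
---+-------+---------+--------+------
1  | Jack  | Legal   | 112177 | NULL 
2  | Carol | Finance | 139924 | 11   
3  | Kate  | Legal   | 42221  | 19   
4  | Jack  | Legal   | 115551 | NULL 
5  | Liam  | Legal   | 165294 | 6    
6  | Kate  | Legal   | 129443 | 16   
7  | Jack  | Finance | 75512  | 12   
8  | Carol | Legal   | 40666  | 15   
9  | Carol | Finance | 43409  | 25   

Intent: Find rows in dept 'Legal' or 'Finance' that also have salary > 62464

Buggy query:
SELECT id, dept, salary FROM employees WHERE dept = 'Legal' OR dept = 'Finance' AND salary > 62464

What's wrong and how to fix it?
Bug: Without parentheses, AND is evaluated before OR, so the salary filter only applies to the 'Finance' branch

Fix: Add parentheses around the OR so the AND applies to both alternatives

Corrected query:
SELECT id, dept, salary FROM employees WHERE (dept = 'Legal' OR dept = 'Finance') AND salary > 62464

Result:
id | dept    | salary
---+---------+-------
1  | Legal   | 112177
2  | Finance | 139924
4  | Legal   | 115551
5  | Legal   | 165294
6  | Legal   | 129443
7  | Finance | 75512 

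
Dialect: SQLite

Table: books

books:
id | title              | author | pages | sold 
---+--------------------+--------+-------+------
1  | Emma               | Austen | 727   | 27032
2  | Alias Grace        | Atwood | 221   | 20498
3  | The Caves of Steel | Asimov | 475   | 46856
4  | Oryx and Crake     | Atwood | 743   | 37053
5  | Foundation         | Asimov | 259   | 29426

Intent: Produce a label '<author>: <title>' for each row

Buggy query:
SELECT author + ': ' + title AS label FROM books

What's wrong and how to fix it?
Bug: SQLite uses || for string concatenation; + coerces text to numbers (yielding 0)

Fix: Replace + with || to concatenate text

Corrected query:
SELECT author || ': ' || title AS label FROM books

Result:
label                     
--------------------------
Austen: Emma              
Atwood: Alias Grace       
Asimov: The Caves of Steel
Atwood: Oryx and Crake    
Asimov: Foundation        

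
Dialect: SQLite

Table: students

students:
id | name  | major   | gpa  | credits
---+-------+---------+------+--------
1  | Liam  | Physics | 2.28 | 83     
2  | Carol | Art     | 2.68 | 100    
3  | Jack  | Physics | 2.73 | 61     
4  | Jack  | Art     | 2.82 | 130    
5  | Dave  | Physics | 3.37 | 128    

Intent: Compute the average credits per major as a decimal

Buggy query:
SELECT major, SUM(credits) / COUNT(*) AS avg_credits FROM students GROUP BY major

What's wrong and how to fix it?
Bug: Both operands are integers, so '/' performs integer division and truncates

Fix: Cast one side to REAL so the division keeps the fractional part

Corrected query:
SELECT major, SUM(credits) * 1.0 / COUNT(*) AS avg_credits FROM students GROUP BY major

Result:
major   | avg_credits
--------+------------
Art     | 115        
Physics | 90.666667  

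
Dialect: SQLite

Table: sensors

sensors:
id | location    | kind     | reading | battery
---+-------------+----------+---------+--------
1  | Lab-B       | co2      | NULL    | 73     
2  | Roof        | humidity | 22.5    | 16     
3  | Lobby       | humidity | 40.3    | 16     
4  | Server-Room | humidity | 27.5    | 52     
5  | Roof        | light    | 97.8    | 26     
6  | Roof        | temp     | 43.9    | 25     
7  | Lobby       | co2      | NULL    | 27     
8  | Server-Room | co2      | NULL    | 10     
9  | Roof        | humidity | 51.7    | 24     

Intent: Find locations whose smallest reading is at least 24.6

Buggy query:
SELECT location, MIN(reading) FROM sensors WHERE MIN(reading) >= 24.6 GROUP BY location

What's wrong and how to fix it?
Bug: MIN() in WHERE is a misuse of aggregate

Fix: Replace WHERE with HAVING after the GROUP BY

Corrected query:
SELECT location, MIN(reading) FROM sensors GROUP BY location HAVING MIN(reading) >= 24.6

Result:
location    | MIN(reading)
------------+-------------
Lobby       | 40.3        
Server-Room | 27.5        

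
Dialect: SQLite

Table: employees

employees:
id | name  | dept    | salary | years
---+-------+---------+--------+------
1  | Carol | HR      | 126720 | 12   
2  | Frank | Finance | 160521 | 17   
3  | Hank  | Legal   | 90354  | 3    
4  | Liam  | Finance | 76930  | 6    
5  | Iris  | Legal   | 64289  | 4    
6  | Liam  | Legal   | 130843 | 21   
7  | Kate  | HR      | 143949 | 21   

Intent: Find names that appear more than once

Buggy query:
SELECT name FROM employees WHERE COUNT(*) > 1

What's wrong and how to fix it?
Bug: COUNT(*) is an aggregate and cannot be used in WHERE

Fix: Group first, then use HAVING for the count condition

Corrected query:
SELECT name FROM employees GROUP BY name HAVING COUNT(*) > 1

Result:
name
----
Liam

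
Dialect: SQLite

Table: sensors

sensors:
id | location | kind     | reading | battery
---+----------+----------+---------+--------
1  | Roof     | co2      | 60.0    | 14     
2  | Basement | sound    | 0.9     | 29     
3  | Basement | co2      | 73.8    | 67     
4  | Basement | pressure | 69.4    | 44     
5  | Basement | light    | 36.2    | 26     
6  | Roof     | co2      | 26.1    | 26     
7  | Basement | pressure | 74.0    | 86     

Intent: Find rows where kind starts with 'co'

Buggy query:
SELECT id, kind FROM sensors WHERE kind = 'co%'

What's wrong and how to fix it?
Bug: Wildcards only work with LIKE; '=' treats '%' as a literal character

Fix: Replace '=' with LIKE so 'co%' is treated as a pattern

Corrected query:
SELECT id, kind FROM sensors WHERE kind LIKE 'co%'

Result:
id | kind
---+-----
1  | co2 
3  | co2 
6  | co2 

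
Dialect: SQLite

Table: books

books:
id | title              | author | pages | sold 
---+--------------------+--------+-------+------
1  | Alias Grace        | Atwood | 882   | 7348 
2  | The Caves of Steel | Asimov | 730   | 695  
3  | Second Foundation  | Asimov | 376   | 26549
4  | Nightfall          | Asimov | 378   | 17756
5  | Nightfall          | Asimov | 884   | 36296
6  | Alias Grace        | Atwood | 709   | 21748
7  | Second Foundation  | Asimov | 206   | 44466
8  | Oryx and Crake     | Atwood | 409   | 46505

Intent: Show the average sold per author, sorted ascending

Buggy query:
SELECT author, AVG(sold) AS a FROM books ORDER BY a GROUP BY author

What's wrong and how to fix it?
Bug: ORDER BY appears before GROUP BY; SQL clause order requires GROUP BY first

Fix: Move ORDER BY to the end, after GROUP BY

Corrected query:
SELECT author, AVG(sold) AS a FROM books GROUP BY author ORDER BY a

Result:
author | a           
-------+-------------
Asimov | 25152.4     
Atwood | 25200.333333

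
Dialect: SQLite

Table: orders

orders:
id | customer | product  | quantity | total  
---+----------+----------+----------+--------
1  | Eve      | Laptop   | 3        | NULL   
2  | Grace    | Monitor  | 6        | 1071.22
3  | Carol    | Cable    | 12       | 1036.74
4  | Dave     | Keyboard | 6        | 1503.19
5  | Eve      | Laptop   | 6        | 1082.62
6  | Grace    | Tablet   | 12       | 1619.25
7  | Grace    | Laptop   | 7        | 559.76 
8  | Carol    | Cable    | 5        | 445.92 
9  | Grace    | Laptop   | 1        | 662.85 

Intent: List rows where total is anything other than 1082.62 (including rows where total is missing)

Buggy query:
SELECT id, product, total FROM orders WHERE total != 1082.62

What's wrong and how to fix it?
Bug: Inequality against NULL is unknown, not true; rows with NULL are dropped

Fix: Add an explicit OR total IS NULL to include the missing-value rows

Corrected query:
SELECT id, product, total FROM orders WHERE total != 1082.62 OR total IS NULL

Result:
id | product  | total  
---+----------+--------
1  | Laptop   | NULL   
2  | Monitor  | 1071.22
3  | Cable    | 1036.74
4  | Keyboard | 1503.19
6  | Tablet   | 1619.25
7  | Laptop   | 559.76 
8  | Cable    | 445.92 
9  | Laptop   | 662.85 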